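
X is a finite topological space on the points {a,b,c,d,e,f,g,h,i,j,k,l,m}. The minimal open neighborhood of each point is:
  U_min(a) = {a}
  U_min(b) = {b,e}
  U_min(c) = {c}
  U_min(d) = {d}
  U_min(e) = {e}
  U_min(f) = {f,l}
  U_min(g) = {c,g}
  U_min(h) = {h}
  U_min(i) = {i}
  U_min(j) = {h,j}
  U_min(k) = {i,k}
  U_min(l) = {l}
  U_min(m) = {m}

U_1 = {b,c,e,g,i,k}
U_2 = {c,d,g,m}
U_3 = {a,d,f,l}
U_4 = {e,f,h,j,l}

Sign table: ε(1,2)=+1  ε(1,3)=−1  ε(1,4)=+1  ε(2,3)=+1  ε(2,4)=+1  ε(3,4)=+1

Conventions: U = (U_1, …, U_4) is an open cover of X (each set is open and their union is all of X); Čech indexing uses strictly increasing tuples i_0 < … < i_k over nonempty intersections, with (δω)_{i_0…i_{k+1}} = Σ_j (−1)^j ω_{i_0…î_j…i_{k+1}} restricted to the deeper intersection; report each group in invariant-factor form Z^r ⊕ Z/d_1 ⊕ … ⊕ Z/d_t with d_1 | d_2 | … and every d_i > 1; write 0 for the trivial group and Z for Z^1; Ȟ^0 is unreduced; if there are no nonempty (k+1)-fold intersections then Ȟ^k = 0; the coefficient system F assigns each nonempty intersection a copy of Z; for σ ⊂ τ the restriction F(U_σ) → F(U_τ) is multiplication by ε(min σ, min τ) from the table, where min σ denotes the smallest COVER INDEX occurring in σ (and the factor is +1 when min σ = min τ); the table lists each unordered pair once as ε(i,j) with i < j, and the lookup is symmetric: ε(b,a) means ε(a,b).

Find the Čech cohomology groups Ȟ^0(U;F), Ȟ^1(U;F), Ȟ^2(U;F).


Ȟ^0(U;F) ≅ Z; Ȟ^1(U;F) ≅ Z; Ȟ^2(U;F) ≅ 0

nerve of the cover:
  U12={c,g} U14={e} U23={d} U34={f,l}
C dims 4,4; δ0: rk 3, SNF 1^3
Ȟ^0 = (4 − 3) − 0 = 1, so Ȟ^0 ≅ Z
Ȟ^1 = (4 − 0) − 3 = 1, so Ȟ^1 ≅ Z
Ȟ^2 = (0 − 0) − 0 = 0, so Ȟ^2 ≅ 0


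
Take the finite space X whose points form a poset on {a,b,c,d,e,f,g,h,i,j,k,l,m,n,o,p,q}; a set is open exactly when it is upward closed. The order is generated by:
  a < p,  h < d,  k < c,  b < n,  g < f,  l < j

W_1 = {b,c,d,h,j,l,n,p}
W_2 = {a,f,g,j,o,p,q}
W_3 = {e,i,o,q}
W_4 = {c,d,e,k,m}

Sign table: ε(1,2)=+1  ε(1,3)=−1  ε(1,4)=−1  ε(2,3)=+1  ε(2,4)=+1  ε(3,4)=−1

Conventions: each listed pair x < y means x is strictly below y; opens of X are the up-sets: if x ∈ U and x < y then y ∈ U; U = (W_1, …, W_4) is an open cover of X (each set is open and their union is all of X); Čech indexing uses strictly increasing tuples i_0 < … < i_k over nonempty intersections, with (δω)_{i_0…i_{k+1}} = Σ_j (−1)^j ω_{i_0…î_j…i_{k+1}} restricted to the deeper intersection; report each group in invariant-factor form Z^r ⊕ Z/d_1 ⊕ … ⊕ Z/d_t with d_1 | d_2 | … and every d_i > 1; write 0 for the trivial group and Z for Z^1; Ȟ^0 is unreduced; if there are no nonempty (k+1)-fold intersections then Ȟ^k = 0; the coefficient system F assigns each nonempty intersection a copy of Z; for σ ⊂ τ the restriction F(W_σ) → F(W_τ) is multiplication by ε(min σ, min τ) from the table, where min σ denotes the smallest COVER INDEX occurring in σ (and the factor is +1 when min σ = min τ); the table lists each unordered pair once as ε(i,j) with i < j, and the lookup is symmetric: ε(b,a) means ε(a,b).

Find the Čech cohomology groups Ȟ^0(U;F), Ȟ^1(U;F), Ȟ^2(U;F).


Ȟ^0 = Z; Ȟ^1 = Z; Ȟ^2 = 0

nerve simplices:
  W12={j,p} W14={c,d} W23={o,q} W34={e}
C dims 4,4; δ0: rk 3, SNF 1^3
degree 0: 4−3−0 = 1 → Ȟ^0 ≅ Z
degree 1: 4−0−3 = 1 → Ȟ^1 ≅ Z
degree 2: 0−0−0 = 0 → Ȟ^2 ≅ 0


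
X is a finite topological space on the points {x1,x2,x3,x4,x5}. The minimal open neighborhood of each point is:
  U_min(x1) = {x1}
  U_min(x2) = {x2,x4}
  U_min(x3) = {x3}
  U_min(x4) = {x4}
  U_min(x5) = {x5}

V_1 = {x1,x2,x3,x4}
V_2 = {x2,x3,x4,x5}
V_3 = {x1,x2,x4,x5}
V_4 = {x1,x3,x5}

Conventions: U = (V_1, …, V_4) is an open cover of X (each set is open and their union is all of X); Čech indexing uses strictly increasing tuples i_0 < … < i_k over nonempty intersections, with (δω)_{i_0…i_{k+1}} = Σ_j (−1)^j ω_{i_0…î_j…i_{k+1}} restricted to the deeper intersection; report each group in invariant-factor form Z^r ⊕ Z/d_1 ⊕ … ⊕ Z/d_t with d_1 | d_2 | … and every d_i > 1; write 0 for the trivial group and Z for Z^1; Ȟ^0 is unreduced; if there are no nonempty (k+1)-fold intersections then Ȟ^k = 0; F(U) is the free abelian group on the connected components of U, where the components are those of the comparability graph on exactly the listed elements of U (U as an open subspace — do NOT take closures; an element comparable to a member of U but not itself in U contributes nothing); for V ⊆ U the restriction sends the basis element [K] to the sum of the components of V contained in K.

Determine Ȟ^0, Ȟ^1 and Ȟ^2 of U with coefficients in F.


Ȟ^0(U;F) ≅ Z^4, Ȟ^1(U;F) ≅ 0 and Ȟ^2(U;F) ≅ 0

nerve of the cover:
  V12={x2,x3,x4} V13={x1,x2,x4} V14={x1,x3} V23={x2,x4,x5} V24={x3,x5} V34={x1,x5}
  V123={x2,x4} V124={x3} V134={x1} V234={x5}
components per intersection:
  V1: {x1} {x2,x4} {x3}
  V2: {x2,x4} {x3} {x5}
  V3: {x1} {x2,x4} {x5}
  V4: {x1} {x3} {x5}
  V12: {x2,x4} {x3}
  V13: {x1} {x2,x4}
  V14: {x1} {x3}
  V23: {x2,x4} {x5}
  V24: {x3} {x5}
  V34: {x1} {x5}
  V123: {x2,x4}
  V124: {x3}
  V134: {x1}
  V234: {x5}
C dims 12,12,4; δ0: rk 8, SNF 1^8; δ1: rk 4, SNF 1^4
Ȟ^0 = (12 − 8) − 0 = 4, so Ȟ^0 ≅ Z^4
Ȟ^1 = (12 − 4) − 8 = 0, so Ȟ^1 ≅ 0
Ȟ^2 = (4 − 0) − 4 = 0, so Ȟ^2 ≅ 0


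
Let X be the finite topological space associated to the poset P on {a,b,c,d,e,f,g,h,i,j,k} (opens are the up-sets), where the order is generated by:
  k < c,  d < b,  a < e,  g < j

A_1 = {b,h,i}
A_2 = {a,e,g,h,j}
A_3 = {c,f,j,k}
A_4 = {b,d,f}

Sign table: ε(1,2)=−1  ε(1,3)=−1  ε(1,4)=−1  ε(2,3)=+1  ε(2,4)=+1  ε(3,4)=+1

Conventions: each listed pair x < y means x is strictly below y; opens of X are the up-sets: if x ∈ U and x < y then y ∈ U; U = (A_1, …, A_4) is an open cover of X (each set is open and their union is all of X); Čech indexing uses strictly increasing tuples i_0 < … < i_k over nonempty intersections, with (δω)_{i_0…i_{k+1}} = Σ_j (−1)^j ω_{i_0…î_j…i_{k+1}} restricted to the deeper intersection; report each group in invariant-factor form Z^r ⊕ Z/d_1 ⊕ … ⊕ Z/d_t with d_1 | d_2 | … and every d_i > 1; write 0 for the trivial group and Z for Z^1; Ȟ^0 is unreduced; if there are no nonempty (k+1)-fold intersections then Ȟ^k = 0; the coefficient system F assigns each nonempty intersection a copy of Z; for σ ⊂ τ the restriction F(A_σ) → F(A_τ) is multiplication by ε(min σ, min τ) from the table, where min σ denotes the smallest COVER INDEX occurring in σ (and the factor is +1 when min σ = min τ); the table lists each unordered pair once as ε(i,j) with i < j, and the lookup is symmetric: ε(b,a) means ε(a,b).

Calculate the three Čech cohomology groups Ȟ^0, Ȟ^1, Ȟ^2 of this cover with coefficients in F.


Ȟ^0 = Z; Ȟ^1 = Z; Ȟ^2 = 0

cover nerve:
  A12={h} A14={b} A23={j} A34={f}
C dims 4,4; δ0: rk 3, SNF 1^3
Ȟ^0: (4−3)−0=1 ⇒ Z
Ȟ^1: (4−0)−3=1 ⇒ Z
Ȟ^2: (0−0)−0=0 ⇒ 0


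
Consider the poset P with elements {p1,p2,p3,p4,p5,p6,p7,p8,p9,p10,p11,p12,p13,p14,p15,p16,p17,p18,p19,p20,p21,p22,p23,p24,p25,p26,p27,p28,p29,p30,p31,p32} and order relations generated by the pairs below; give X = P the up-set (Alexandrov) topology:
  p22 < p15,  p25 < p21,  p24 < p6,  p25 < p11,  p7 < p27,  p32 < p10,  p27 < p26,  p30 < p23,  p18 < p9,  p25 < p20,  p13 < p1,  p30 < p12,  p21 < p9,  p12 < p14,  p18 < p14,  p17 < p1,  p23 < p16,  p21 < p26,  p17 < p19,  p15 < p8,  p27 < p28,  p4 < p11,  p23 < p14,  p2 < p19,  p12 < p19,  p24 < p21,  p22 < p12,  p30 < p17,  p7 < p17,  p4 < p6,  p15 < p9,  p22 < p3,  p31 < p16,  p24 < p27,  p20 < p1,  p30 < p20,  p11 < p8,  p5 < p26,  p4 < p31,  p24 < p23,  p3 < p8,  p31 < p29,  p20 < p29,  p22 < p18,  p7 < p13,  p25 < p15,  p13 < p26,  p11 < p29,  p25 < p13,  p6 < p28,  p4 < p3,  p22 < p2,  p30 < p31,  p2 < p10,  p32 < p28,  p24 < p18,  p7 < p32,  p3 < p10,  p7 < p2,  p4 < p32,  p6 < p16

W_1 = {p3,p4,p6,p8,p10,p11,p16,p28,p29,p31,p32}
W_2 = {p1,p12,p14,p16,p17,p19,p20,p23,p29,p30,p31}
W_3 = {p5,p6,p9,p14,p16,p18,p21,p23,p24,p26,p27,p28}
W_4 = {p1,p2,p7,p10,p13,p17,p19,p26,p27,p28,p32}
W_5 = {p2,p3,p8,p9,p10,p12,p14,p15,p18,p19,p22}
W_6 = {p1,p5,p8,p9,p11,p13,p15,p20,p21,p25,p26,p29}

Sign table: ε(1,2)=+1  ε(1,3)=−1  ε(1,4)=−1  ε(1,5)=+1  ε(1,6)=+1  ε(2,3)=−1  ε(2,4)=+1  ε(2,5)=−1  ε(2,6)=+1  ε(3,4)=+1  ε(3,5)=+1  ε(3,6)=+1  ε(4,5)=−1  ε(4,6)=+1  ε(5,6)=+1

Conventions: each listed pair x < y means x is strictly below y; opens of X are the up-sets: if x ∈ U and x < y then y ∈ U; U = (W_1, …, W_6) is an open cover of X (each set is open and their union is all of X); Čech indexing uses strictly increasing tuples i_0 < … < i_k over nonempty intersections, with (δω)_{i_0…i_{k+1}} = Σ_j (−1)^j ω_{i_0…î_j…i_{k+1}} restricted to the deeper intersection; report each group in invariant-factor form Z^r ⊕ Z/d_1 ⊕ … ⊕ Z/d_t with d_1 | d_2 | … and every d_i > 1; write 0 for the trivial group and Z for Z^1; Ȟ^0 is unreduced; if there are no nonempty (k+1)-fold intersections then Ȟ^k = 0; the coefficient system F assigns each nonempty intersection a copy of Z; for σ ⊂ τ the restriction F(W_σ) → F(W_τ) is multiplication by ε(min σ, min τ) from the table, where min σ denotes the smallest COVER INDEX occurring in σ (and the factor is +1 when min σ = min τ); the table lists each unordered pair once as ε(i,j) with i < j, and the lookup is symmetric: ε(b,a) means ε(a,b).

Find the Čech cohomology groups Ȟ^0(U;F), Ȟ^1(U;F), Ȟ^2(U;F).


intersection data:
  W12={p16,p29,p31} W13={p6,p16,p28} W14={p10,p28,p32} W15={p3,p8,p10} W16={p8,p11,p29} W23={p14,p16,p23} W24={p1,p17,p19} W25={p12,p14,p19} W26={p1,p20,p29} W34={p26,p27,p28} W35={p9,p14,p18} W36={p5,p9,p21,p26} W45={p2,p10,p19} W46={p1,p13,p26} W56={p8,p9,p15}
  W123={p16} W126={p29} W134={p28} W145={p10} W156={p8} W235={p14} W245={p19} W246={p1} W346={p26} W356={p9}
C dims 6,15,10; δ0: rk 6, SNF 1^5·2; δ1: rk 9, SNF 1^9
Ȟ^0 = (6 − 6) − 0 = 0, so Ȟ^0 ≅ 0
Ȟ^1 = (15 − 9) − 6 = 0 plus torsion [2], so Ȟ^1 ≅ Z/2
Ȟ^2 = (10 − 0) − 9 = 1, so Ȟ^2 ≅ Z

Ȟ^0(U;F) ≅ 0, Ȟ^1(U;F) ≅ Z/2 and Ȟ^2(U;F) ≅ Z


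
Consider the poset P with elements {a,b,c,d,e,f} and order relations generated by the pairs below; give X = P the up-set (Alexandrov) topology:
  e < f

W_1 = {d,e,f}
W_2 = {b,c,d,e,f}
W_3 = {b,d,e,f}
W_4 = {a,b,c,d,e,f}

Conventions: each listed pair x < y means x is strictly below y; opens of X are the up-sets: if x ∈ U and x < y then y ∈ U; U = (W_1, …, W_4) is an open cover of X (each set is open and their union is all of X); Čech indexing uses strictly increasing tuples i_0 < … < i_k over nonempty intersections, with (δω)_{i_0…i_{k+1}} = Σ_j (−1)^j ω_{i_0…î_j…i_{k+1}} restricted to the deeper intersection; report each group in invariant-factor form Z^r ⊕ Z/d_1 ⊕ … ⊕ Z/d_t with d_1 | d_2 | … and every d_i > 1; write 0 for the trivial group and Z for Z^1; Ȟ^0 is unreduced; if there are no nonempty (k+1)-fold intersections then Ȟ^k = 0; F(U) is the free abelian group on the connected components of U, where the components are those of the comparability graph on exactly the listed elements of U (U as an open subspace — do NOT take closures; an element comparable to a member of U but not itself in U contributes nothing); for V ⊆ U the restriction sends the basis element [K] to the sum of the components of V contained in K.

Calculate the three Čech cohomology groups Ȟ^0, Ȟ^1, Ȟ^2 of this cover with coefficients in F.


nerve of the cover:
  W12={d,e,f} W13={d,e,f} W14={d,e,f} W23={b,d,e,f} W24={b,c,d,e,f} W34={b,d,e,f}
  W123={d,e,f} W124={d,e,f} W134={d,e,f} W234={b,d,e,f}
  W1234={d,e,f}
components per intersection:
  W1: {d} {e,f}
  W2: {b} {c} {d} {e,f}
  W3: {b} {d} {e,f}
  W4: {a} {b} {c} {d} {e,f}
  W12: {d} {e,f}
  W13: {d} {e,f}
  W14: {d} {e,f}
  W23: {b} {d} {e,f}
  W24: {b} {c} {d} {e,f}
  W34: {b} {d} {e,f}
  W123: {d} {e,f}
  W124: {d} {e,f}
  W134: {d} {e,f}
  W234: {b} {d} {e,f}
  W1234: {d} {e,f}
C dims 14,16,9,2; δ0: rk 9, SNF 1^9; δ1: rk 7, SNF 1^7; δ2: rk 2, SNF 1^2
Ȟ^0 = (14 − 9) − 0 = 5, so Ȟ^0 ≅ Z^5
Ȟ^1 = (16 − 7) − 9 = 0, so Ȟ^1 ≅ 0
Ȟ^2 = (9 − 2) − 7 = 0, so Ȟ^2 ≅ 0

Ȟ^0 ≅ Z^5, Ȟ^1 ≅ 0 and Ȟ^2 ≅ 0


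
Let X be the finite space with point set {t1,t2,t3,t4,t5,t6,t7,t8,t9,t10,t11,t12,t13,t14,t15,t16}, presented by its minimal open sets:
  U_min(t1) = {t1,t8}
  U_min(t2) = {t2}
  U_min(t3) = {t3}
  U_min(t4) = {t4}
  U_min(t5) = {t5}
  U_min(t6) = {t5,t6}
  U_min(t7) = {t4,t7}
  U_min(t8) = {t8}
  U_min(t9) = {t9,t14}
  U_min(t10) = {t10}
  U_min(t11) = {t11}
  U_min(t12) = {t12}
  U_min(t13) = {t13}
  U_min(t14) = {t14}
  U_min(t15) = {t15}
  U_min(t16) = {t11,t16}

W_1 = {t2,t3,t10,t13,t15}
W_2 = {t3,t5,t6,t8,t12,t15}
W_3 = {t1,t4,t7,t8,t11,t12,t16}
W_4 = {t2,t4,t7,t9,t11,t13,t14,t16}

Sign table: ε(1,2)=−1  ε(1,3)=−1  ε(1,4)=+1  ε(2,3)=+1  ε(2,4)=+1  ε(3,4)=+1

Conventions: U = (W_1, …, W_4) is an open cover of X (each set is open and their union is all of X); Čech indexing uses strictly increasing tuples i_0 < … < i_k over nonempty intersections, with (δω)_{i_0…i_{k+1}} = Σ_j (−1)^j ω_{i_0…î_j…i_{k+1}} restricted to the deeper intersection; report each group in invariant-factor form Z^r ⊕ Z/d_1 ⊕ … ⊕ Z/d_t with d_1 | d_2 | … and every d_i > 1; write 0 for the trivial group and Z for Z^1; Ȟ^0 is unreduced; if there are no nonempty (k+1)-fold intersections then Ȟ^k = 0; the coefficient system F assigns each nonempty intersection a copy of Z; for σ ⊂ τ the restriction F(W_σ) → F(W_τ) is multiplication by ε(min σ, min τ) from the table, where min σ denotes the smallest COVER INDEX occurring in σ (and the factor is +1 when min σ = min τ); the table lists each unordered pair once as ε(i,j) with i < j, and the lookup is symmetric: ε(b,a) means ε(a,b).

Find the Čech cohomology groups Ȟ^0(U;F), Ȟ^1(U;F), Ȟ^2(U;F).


Ȟ^0(U;F) ≅ 0; Ȟ^1(U;F) ≅ Z/2; Ȟ^2(U;F) ≅ 0

cover nerve:
  W12={t3,t15} W14={t2,t13} W23={t8,t12} W34={t4,t7,t11,t16}
C dims 4,4; δ0: rk 4, SNF 1^3·2
Ȟ^0: (4−4)−0=0 ⇒ 0
Ȟ^1: (4−0)−4=0 plus torsion [2] ⇒ Z/2
Ȟ^2: (0−0)−0=0 ⇒ 0


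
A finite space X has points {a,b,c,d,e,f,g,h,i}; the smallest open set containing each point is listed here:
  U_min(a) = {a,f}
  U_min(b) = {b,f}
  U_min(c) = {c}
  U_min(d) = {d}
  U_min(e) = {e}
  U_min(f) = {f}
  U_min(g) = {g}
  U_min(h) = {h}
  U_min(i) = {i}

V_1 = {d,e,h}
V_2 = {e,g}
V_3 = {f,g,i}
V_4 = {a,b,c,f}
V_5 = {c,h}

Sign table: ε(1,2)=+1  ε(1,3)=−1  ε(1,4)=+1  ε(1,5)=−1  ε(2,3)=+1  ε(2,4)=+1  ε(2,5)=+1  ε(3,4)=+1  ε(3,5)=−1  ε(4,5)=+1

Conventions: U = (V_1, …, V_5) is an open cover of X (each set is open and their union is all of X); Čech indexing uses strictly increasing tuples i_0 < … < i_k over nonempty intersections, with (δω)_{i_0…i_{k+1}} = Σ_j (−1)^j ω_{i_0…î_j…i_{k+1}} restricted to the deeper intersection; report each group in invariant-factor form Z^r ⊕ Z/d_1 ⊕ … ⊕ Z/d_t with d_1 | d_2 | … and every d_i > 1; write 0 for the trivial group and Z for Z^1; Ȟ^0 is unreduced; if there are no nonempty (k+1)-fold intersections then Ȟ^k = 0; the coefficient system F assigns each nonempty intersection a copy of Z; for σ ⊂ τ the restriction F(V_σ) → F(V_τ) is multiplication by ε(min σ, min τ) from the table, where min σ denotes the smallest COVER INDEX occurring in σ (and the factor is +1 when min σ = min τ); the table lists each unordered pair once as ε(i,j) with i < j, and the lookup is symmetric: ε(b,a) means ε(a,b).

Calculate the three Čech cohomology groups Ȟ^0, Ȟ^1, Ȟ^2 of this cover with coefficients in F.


nonempty overlaps:
  V12={e} V15={h} V23={g} V34={f} V45={c}
C dims 5,5; δ0: rk 5, SNF 1^4·2
degree 0: 5−5−0 = 0 → Ȟ^0 ≅ 0
degree 1: 5−0−5 = 0 plus torsion [2] → Ȟ^1 ≅ Z/2
degree 2: 0−0−0 = 0 → Ȟ^2 ≅ 0

Ȟ^0 ≅ 0, Ȟ^1 ≅ Z/2, Ȟ^2 ≅ 0


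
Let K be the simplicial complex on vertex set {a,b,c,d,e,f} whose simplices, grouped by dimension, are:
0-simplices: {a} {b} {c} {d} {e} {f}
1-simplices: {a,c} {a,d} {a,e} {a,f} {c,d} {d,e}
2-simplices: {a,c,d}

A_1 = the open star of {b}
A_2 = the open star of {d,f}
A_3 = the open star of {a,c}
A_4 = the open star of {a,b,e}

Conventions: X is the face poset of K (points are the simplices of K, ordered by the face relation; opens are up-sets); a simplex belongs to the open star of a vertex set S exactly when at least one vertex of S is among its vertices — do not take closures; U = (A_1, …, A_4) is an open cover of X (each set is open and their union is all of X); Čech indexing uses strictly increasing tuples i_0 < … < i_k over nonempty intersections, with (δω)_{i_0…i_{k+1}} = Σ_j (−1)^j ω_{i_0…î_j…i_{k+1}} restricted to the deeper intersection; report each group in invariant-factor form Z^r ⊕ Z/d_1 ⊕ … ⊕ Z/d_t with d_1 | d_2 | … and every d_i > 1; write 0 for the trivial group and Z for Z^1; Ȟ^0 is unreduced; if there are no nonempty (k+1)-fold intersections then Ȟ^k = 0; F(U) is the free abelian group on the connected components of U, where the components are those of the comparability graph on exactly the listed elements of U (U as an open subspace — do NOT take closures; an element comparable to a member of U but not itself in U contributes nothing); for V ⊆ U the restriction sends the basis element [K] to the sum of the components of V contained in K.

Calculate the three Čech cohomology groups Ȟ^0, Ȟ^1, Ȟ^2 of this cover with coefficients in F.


intersection data:
  A1={{b}} A2={{d},{f},{a,d},{a,f},{c,d},{d,e},{a,c,d}} A3={{a},{c},{a,c},{a,d},{a,e},{a,f},{c,d},{a,c,d}} A4={{a},{b},{e},{a,c},{a,d},{a,e},{a,f},{d,e},{a,c,d}}
  A14={{b}} A23={{a,d},{a,f},{c,d},{a,c,d}} A24={{a,d},{a,f},{d,e},{a,c,d}} A34={{a},{a,c},{a,d},{a,e},{a,f},{a,c,d}}
  A234={{a,d},{a,f},{a,c,d}}
components per intersection:
  A1: {{b}}
  A2: {{d},{a,d},{c,d},{d,e},{a,c,d}} {{f},{a,f}}
  A3: {{a},{c},{a,c},{a,d},{a,e},{a,f},{c,d},{a,c,d}}
  A4: {{a},{e},{a,c},{a,d},{a,e},{a,f},{d,e},{a,c,d}} {{b}}
  A14: {{b}}
  A23: {{a,d},{c,d},{a,c,d}} {{a,f}}
  A24: {{a,d},{a,c,d}} {{a,f}} {{d,e}}
  A34: {{a},{a,c},{a,d},{a,e},{a,f},{a,c,d}}
  A234: {{a,d},{a,c,d}} {{a,f}}
C dims 6,7,2; δ0: rk 4, SNF 1^4; δ1: rk 2, SNF 1^2
Ȟ^0 = (6 − 4) − 0 = 2, so Ȟ^0 ≅ Z^2
Ȟ^1 = (7 − 2) − 4 = 1, so Ȟ^1 ≅ Z
Ȟ^2 = (2 − 0) − 2 = 0, so Ȟ^2 ≅ 0

Ȟ^0 = Z^2, Ȟ^1 = Z, Ȟ^2 = 0


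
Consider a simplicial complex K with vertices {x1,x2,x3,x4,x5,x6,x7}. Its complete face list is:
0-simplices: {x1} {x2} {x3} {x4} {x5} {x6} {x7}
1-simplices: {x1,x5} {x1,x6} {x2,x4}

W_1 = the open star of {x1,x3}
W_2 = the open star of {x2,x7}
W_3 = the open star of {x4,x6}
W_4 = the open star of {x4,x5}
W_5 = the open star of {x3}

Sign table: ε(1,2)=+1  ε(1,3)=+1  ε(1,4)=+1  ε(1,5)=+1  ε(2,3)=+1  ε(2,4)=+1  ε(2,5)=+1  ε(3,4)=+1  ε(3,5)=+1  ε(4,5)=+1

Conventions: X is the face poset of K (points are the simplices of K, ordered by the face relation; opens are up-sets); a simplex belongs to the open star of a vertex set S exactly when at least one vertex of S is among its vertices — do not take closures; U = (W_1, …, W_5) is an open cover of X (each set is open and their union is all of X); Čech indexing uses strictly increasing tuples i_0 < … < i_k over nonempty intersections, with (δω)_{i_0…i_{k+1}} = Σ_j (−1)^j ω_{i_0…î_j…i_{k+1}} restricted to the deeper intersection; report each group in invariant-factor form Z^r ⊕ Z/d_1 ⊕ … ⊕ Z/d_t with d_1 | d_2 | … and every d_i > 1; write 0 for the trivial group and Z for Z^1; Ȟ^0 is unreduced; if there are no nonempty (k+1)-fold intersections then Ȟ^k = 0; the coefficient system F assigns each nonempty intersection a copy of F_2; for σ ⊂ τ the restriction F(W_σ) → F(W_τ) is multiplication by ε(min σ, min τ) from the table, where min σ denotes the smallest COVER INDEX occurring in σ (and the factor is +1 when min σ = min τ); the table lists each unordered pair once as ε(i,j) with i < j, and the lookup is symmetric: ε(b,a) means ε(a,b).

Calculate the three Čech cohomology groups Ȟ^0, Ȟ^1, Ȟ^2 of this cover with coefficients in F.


nerve of the cover:
  W1={{x1},{x3},{x1,x5},{x1,x6}} W2={{x2},{x7},{x2,x4}} W3={{x4},{x6},{x1,x6},{x2,x4}} W4={{x4},{x5},{x1,x5},{x2,x4}} W5={{x3}}
  W13={{x1,x6}} W14={{x1,x5}} W15={{x3}} W23={{x2,x4}} W24={{x2,x4}} W34={{x4},{x2,x4}}
  W234={{x2,x4}}
C dims 5,6,1; δ0: rk_F2 4; δ1: rk_F2 1
Ȟ^0 = (5 − 4) − 0 = 1, so Ȟ^0 ≅ Z/2
Ȟ^1 = (6 − 1) − 4 = 1, so Ȟ^1 ≅ Z/2
Ȟ^2 = (1 − 0) − 1 = 0, so Ȟ^2 ≅ 0

Ȟ^0 ≅ Z/2,  Ȟ^1 ≅ Z/2,  Ȟ^2 ≅ 0


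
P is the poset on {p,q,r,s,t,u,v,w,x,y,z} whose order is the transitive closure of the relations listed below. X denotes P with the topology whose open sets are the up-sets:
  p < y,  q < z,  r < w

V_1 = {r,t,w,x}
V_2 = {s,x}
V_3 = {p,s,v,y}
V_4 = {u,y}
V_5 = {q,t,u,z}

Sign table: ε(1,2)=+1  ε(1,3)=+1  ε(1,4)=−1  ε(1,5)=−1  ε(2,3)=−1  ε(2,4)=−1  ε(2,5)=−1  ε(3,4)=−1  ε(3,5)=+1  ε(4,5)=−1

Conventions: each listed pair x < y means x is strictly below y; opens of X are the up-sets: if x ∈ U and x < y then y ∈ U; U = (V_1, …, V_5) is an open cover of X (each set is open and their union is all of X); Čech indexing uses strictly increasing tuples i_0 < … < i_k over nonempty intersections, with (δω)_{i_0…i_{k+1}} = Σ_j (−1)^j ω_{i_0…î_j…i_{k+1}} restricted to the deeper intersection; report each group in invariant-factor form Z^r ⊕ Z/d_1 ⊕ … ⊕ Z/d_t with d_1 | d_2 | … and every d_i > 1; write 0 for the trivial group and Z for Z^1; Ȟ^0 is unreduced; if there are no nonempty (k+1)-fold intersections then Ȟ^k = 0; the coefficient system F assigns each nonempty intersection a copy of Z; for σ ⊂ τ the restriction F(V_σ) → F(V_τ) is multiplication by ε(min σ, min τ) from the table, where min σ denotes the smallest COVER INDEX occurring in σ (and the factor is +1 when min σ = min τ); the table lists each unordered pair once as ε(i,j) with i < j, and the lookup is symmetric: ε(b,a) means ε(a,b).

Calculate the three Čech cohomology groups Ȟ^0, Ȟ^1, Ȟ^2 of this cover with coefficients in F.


nonempty intersections:
  V12={x} V15={t} V23={s} V34={y} V45={u}
C dims 5,5; δ0: rk 4, SNF 1^4
Ȟ^0: (5−4)−0=1 ⇒ Z
Ȟ^1: (5−0)−4=1 ⇒ Z
Ȟ^2: (0−0)−0=0 ⇒ 0

Ȟ^0(U;F) ≅ Z, Ȟ^1(U;F) ≅ Z, Ȟ^2(U;F) ≅ 0


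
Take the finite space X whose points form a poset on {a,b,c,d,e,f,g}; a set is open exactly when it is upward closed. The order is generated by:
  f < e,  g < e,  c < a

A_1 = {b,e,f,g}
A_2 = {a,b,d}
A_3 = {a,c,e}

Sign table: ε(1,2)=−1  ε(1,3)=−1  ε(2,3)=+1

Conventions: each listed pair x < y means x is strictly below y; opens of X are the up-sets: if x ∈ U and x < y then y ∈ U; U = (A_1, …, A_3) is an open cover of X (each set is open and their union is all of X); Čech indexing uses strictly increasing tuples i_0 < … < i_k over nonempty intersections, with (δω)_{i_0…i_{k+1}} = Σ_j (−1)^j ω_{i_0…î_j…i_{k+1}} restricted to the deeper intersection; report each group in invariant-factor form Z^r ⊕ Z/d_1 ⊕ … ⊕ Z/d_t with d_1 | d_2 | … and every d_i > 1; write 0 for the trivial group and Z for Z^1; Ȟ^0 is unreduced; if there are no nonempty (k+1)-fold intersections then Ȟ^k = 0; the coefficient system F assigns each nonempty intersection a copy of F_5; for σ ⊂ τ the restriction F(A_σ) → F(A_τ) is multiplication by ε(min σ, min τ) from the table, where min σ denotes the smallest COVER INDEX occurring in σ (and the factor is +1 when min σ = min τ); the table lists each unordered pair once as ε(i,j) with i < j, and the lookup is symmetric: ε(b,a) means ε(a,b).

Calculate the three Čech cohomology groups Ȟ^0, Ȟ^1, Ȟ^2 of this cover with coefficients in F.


Ȟ^0 ≅ Z/5, Ȟ^1 ≅ Z/5, Ȟ^2 ≅ 0

intersection data:
  A12={b} A13={e} A23={a}
C dims 3,3; δ0: rk_F5 2
Ȟ^0 = (3 − 2) − 0 = 1, so Ȟ^0 ≅ Z/5
Ȟ^1 = (3 − 0) − 2 = 1, so Ȟ^1 ≅ Z/5
Ȟ^2 = (0 − 0) − 0 = 0, so Ȟ^2 ≅ 0


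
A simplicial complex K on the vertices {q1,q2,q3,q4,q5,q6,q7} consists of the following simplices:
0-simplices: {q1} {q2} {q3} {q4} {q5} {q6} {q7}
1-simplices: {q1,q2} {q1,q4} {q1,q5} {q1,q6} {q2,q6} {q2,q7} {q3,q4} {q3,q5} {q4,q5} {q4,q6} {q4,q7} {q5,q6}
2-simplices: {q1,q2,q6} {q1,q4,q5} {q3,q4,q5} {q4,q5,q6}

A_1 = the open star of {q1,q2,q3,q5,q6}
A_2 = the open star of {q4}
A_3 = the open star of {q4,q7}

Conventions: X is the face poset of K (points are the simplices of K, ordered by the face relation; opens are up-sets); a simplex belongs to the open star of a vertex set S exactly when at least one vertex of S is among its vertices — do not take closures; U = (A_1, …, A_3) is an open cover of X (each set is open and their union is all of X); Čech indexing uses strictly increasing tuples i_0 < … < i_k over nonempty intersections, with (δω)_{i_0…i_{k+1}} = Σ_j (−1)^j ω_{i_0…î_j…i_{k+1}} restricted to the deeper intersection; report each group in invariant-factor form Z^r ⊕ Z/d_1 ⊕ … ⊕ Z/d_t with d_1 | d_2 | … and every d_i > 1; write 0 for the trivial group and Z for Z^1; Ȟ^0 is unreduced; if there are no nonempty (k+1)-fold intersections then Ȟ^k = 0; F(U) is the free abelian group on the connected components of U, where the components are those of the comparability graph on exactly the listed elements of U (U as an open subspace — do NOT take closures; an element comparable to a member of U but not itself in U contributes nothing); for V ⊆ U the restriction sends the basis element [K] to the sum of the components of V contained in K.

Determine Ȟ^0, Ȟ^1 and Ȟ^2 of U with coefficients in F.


nerve of the cover:
  A1={{q1},{q2},{q3},{q5},{q6},{q1,q2},{q1,q4},{q1,q5},{q1,q6},{q2,q6},{q2,q7},{q3,q4},{q3,q5},{q4,q5},{q4,q6},{q5,q6},{q1,q2,q6},{q1,q4,q5},{q3,q4,q5},{q4,q5,q6}} A2={{q4},{q1,q4},{q3,q4},{q4,q5},{q4,q6},{q4,q7},{q1,q4,q5},{q3,q4,q5},{q4,q5,q6}} A3={{q4},{q7},{q1,q4},{q2,q7},{q3,q4},{q4,q5},{q4,q6},{q4,q7},{q1,q4,q5},{q3,q4,q5},{q4,q5,q6}}
  A12={{q1,q4},{q3,q4},{q4,q5},{q4,q6},{q1,q4,q5},{q3,q4,q5},{q4,q5,q6}} A13={{q1,q4},{q2,q7},{q3,q4},{q4,q5},{q4,q6},{q1,q4,q5},{q3,q4,q5},{q4,q5,q6}} A23={{q4},{q1,q4},{q3,q4},{q4,q5},{q4,q6},{q4,q7},{q1,q4,q5},{q3,q4,q5},{q4,q5,q6}}
  A123={{q1,q4},{q3,q4},{q4,q5},{q4,q6},{q1,q4,q5},{q3,q4,q5},{q4,q5,q6}}
components per intersection:
  A1: {{q1},{q2},{q3},{q5},{q6},{q1,q2},{q1,q4},{q1,q5},{q1,q6},{q2,q6},{q2,q7},{q3,q4},{q3,q5},{q4,q5},{q4,q6},{q5,q6},{q1,q2,q6},{q1,q4,q5},{q3,q4,q5},{q4,q5,q6}}
  A2: {{q4},{q1,q4},{q3,q4},{q4,q5},{q4,q6},{q4,q7},{q1,q4,q5},{q3,q4,q5},{q4,q5,q6}}
  A3: {{q4},{q7},{q1,q4},{q2,q7},{q3,q4},{q4,q5},{q4,q6},{q4,q7},{q1,q4,q5},{q3,q4,q5},{q4,q5,q6}}
  A12: {{q1,q4},{q3,q4},{q4,q5},{q4,q6},{q1,q4,q5},{q3,q4,q5},{q4,q5,q6}}
  A13: {{q1,q4},{q3,q4},{q4,q5},{q4,q6},{q1,q4,q5},{q3,q4,q5},{q4,q5,q6}} {{q2,q7}}
  A23: {{q4},{q1,q4},{q3,q4},{q4,q5},{q4,q6},{q4,q7},{q1,q4,q5},{q3,q4,q5},{q4,q5,q6}}
  A123: {{q1,q4},{q3,q4},{q4,q5},{q4,q6},{q1,q4,q5},{q3,q4,q5},{q4,q5,q6}}
C dims 3,4,1; δ0: rk 2, SNF 1^2; δ1: rk 1, SNF 1^1
Ȟ^0 = (3 − 2) − 0 = 1, so Ȟ^0 ≅ Z
Ȟ^1 = (4 − 1) − 2 = 1, so Ȟ^1 ≅ Z
Ȟ^2 = (1 − 0) − 1 = 0, so Ȟ^2 ≅ 0

Ȟ^0(U;F) ≅ Z; Ȟ^1(U;F) ≅ Z; Ȟ^2(U;F) ≅ 0


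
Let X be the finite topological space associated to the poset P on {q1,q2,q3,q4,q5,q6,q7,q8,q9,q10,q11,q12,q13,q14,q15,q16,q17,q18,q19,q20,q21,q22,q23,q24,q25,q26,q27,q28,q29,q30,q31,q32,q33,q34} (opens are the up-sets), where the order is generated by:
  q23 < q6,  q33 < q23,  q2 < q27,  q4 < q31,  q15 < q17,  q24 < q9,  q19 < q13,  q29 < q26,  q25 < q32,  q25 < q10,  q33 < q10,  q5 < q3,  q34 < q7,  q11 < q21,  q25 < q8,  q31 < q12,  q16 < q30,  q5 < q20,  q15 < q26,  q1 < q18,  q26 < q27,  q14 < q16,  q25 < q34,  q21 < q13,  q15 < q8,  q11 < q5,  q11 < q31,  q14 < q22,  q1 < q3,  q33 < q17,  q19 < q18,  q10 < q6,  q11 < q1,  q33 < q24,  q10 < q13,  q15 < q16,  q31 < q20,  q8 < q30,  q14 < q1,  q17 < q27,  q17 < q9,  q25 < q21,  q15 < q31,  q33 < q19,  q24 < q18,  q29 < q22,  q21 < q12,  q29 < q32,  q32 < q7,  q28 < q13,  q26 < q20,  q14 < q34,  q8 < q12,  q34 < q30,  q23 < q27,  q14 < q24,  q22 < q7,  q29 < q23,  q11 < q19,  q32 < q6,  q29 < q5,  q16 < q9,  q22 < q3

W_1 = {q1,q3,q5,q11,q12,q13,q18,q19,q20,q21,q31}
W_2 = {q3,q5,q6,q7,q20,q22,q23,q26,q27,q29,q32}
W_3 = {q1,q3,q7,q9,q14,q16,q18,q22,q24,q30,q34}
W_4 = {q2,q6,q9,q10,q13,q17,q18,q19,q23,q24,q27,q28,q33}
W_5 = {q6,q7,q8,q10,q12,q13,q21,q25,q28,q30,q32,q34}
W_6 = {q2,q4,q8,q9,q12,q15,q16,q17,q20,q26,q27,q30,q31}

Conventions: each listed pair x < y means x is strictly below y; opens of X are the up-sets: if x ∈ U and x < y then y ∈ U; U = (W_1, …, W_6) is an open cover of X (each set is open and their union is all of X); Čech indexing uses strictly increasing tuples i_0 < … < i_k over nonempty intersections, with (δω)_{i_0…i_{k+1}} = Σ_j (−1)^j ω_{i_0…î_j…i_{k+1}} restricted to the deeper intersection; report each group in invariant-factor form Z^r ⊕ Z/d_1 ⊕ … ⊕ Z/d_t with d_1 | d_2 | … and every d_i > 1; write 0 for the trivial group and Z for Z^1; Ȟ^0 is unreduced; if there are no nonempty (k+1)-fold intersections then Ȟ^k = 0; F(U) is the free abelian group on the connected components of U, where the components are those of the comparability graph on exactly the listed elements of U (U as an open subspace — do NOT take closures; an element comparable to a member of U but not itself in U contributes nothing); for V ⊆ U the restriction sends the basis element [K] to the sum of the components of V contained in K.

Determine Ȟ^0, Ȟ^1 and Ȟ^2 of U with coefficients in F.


nonempty intersections:
  W12={q3,q5,q20} W13={q1,q3,q18} W14={q13,q18,q19} W15={q12,q13,q21} W16={q12,q20,q31} W23={q3,q7,q22} W24={q6,q23,q27} W25={q6,q7,q32} W26={q20,q26,q27} W34={q9,q18,q24} W35={q7,q30,q34} W36={q9,q16,q30} W45={q6,q10,q13,q28} W46={q2,q9,q17,q27} W56={q8,q12,q30}
  W123={q3} W126={q20} W134={q18} W145={q13} W156={q12} W235={q7} W245={q6} W246={q27} W346={q9} W356={q30}
components per intersection:
  W1: {q1,q3,q5,q11,q12,q13,q18,q19,q20,q21,q31}
  W2: {q3,q5,q6,q7,q20,q22,q23,q26,q27,q29,q32}
  W3: {q1,q3,q7,q9,q14,q16,q18,q22,q24,q30,q34}
  W4: {q2,q6,q9,q10,q13,q17,q18,q19,q23,q24,q27,q28,q33}
  W5: {q6,q7,q8,q10,q12,q13,q21,q25,q28,q30,q32,q34}
  W6: {q2,q4,q8,q9,q12,q15,q16,q17,q20,q26,q27,q30,q31}
  W12: {q3,q5,q20}
  W13: {q1,q3,q18}
  W14: {q13,q18,q19}
  W15: {q12,q13,q21}
  W16: {q12,q20,q31}
  W23: {q3,q7,q22}
  W24: {q6,q23,q27}
  W25: {q6,q7,q32}
  W26: {q20,q26,q27}
  W34: {q9,q18,q24}
  W35: {q7,q30,q34}
  W36: {q9,q16,q30}
  W45: {q6,q10,q13,q28}
  W46: {q2,q9,q17,q27}
  W56: {q8,q12,q30}
  W123: {q3}
  W126: {q20}
  W134: {q18}
  W145: {q13}
  W156: {q12}
  W235: {q7}
  W245: {q6}
  W246: {q27}
  W346: {q9}
  W356: {q30}
C dims 6,15,10; δ0: rk 5, SNF 1^5; δ1: rk 10, SNF 1^9·2
Ȟ^0: (6−5)−0=1 ⇒ Z
Ȟ^1: (15−10)−5=0 ⇒ 0
Ȟ^2: (10−0)−10=0 plus torsion [2] ⇒ Z/2

Ȟ^0 ≅ Z, Ȟ^1 ≅ 0, Ȟ^2 ≅ Z/2


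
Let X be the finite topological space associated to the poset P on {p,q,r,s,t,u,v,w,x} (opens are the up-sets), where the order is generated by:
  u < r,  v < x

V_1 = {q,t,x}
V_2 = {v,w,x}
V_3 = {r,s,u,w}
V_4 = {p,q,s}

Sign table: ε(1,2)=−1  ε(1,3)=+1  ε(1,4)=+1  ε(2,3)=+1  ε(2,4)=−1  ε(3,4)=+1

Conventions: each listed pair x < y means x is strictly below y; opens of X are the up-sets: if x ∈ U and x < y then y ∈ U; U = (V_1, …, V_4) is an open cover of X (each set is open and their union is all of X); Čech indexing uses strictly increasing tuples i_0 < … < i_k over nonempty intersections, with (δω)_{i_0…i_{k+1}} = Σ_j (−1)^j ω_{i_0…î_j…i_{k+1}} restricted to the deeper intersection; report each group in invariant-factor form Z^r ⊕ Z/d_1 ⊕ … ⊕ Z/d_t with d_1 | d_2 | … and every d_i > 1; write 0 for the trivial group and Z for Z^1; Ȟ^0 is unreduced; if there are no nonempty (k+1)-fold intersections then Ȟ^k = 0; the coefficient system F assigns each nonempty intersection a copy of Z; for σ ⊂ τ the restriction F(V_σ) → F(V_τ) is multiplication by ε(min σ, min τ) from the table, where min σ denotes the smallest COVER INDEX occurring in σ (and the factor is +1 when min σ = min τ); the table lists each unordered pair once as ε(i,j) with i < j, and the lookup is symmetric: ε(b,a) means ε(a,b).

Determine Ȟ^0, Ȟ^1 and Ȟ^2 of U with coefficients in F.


Ȟ^0 = 0,  Ȟ^1 = Z/2,  Ȟ^2 = 0

nonempty intersections:
  V12={x} V14={q} V23={w} V34={s}
C dims 4,4; δ0: rk 4, SNF 1^3·2
Ȟ^0: (4−4)−0=0 ⇒ 0
Ȟ^1: (4−0)−4=0 plus torsion [2] ⇒ Z/2
Ȟ^2: (0−0)−0=0 ⇒ 0


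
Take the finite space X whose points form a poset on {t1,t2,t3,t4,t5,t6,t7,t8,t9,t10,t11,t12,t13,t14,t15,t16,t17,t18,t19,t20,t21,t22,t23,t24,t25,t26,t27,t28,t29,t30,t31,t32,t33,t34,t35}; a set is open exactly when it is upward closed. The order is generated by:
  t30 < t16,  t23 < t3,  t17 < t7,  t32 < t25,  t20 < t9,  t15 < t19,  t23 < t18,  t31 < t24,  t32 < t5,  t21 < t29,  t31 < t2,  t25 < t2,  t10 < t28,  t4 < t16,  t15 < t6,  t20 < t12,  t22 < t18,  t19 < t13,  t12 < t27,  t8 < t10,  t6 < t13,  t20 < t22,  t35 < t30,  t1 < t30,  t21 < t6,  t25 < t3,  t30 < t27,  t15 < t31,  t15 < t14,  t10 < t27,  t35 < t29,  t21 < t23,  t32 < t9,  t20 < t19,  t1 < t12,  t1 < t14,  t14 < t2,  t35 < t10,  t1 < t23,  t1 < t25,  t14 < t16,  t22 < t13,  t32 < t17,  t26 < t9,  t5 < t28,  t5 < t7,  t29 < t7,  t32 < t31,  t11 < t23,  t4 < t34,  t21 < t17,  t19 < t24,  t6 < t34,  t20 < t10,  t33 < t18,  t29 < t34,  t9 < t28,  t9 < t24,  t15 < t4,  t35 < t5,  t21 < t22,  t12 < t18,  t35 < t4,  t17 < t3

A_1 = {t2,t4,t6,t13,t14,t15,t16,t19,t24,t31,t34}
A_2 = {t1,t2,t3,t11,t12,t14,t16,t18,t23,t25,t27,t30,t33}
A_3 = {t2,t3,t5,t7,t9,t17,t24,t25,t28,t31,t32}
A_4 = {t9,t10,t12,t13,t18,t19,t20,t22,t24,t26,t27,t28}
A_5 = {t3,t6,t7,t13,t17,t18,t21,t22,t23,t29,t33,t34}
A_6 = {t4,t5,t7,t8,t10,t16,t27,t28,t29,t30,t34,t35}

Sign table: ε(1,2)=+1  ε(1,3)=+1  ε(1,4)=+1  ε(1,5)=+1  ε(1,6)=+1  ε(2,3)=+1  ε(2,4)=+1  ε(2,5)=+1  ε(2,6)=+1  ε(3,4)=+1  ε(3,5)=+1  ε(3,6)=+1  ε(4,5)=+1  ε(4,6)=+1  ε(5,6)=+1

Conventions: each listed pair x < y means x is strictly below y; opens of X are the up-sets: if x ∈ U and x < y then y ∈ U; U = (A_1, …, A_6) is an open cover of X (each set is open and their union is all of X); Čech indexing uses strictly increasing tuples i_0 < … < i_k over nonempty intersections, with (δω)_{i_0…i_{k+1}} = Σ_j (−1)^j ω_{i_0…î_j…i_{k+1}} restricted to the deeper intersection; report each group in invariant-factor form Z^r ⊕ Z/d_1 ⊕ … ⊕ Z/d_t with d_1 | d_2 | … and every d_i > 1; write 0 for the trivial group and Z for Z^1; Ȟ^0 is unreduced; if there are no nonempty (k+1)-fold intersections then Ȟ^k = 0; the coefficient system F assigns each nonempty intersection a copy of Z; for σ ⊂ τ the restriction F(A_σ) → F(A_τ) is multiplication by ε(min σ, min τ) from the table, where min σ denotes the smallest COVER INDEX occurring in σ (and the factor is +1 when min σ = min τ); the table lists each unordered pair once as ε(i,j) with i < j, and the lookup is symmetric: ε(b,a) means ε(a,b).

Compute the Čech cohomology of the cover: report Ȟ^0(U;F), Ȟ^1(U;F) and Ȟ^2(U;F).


Ȟ^0 = Z, Ȟ^1 = 0 and Ȟ^2 = Z/2

nerve simplices:
  A12={t2,t14,t16} A13={t2,t24,t31} A14={t13,t19,t24} A15={t6,t13,t34} A16={t4,t16,t34} A23={t2,t3,t25} A24={t12,t18,t27} A25={t3,t18,t23,t33} A26={t16,t27,t30} A34={t9,t24,t28} A35={t3,t7,t17} A36={t5,t7,t28} A45={t13,t18,t22} A46={t10,t27,t28} A56={t7,t29,t34}
  A123={t2} A126={t16} A134={t24} A145={t13} A156={t34} A235={t3} A245={t18} A246={t27} A346={t28} A356={t7}
C dims 6,15,10; δ0: rk 5, SNF 1^5; δ1: rk 10, SNF 1^9·2
degree 0: 6−5−0 = 1 → Ȟ^0 ≅ Z
degree 1: 15−10−5 = 0 → Ȟ^1 ≅ 0
degree 2: 10−0−10 = 0 plus torsion [2] → Ȟ^2 ≅ Z/2


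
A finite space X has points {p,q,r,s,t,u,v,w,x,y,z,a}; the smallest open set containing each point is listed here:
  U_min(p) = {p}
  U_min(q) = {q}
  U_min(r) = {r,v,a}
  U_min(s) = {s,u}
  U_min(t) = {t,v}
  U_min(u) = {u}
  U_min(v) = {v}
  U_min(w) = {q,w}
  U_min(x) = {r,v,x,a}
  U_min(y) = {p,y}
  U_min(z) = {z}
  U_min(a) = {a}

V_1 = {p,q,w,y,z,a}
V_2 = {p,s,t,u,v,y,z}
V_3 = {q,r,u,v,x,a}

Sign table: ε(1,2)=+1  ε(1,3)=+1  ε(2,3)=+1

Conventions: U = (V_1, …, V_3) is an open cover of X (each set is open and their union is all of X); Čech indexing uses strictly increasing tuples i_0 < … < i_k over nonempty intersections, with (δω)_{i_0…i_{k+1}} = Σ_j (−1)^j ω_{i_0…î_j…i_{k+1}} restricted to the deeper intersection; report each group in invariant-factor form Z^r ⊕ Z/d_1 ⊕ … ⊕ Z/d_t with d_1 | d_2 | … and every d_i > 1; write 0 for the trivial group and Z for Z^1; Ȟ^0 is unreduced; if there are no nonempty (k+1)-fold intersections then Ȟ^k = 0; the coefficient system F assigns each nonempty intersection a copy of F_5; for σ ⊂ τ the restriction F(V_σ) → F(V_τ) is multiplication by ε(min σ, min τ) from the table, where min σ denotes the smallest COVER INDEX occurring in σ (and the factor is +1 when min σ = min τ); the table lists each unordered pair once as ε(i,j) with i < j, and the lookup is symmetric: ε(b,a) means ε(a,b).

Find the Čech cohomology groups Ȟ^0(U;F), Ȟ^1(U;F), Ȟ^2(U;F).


Ȟ^0 ≅ Z/5,  Ȟ^1 ≅ Z/5,  Ȟ^2 ≅ 0

nerve simplices:
  V12={p,y,z} V13={q,a} V23={u,v}
C dims 3,3; δ0: rk_F5 2
degree 0: 3−2−0 = 1 → Ȟ^0 ≅ Z/5
degree 1: 3−0−2 = 1 → Ȟ^1 ≅ Z/5
degree 2: 0−0−0 = 0 → Ȟ^2 ≅ 0


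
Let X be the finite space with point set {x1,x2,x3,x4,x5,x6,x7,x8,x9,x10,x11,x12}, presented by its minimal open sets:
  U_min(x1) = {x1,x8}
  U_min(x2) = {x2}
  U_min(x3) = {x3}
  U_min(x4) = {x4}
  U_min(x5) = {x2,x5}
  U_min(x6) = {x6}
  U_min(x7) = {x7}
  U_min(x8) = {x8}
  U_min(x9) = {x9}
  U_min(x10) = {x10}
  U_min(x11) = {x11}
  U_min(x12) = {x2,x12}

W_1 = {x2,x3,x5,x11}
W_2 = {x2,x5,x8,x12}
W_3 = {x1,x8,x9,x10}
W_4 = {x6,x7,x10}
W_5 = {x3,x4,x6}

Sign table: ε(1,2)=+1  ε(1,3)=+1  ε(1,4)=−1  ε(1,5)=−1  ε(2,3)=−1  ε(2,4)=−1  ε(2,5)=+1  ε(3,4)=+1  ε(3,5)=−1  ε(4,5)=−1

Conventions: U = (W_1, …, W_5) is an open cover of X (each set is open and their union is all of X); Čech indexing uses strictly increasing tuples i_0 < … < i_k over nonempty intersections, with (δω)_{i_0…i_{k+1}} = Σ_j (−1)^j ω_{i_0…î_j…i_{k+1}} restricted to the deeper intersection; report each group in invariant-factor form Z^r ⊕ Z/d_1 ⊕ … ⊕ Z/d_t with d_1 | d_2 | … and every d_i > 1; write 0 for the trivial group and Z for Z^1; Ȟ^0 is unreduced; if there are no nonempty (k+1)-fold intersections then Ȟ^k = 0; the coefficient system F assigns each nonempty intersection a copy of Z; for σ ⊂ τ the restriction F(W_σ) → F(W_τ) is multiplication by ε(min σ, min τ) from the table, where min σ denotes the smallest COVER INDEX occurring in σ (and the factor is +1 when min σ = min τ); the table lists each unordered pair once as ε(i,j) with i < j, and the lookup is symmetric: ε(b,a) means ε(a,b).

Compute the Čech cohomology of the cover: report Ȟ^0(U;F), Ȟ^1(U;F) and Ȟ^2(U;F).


Ȟ^0(U;F) ≅ 0,  Ȟ^1(U;F) ≅ Z/2,  Ȟ^2(U;F) ≅ 0

nerve simplices:
  W12={x2,x5} W15={x3} W23={x8} W34={x10} W45={x6}
C dims 5,5; δ0: rk 5, SNF 1^4·2
degree 0: 5−5−0 = 0 → Ȟ^0 ≅ 0
degree 1: 5−0−5 = 0 plus torsion [2] → Ȟ^1 ≅ Z/2
degree 2: 0−0−0 = 0 → Ȟ^2 ≅ 0


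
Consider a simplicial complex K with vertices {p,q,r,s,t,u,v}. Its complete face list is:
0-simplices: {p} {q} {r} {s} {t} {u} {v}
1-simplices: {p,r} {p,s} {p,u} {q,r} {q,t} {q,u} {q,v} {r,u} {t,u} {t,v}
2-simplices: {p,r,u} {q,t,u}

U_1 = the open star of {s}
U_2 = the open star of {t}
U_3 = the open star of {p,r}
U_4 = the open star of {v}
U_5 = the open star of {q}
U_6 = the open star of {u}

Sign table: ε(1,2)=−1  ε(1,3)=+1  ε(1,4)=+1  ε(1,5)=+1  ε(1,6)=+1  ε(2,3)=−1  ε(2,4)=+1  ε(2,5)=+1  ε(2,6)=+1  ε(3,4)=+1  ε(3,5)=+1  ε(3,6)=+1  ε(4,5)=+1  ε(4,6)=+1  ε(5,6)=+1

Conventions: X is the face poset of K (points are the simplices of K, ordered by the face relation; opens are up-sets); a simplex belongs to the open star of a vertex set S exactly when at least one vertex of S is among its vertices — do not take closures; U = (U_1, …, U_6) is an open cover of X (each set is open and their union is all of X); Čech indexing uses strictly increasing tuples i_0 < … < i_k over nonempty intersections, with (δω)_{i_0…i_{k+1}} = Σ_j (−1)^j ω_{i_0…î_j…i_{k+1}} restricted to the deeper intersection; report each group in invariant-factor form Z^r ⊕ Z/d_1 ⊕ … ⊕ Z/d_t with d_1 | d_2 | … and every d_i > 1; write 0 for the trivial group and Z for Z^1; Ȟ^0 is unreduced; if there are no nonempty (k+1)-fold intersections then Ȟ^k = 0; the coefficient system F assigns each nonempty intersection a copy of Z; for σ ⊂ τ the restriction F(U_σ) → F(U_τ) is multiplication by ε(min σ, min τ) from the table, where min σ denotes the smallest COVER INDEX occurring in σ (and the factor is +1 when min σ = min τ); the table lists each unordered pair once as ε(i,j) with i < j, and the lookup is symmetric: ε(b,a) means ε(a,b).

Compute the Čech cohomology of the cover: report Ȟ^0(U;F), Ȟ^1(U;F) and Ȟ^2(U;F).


cover nerve:
  U1={{s},{p,s}} U2={{t},{q,t},{t,u},{t,v},{q,t,u}} U3={{p},{r},{p,r},{p,s},{p,u},{q,r},{r,u},{p,r,u}} U4={{v},{q,v},{t,v}} U5={{q},{q,r},{q,t},{q,u},{q,v},{q,t,u}} U6={{u},{p,u},{q,u},{r,u},{t,u},{p,r,u},{q,t,u}}
  U13={{p,s}} U24={{t,v}} U25={{q,t},{q,t,u}} U26={{t,u},{q,t,u}} U35={{q,r}} U36={{p,u},{r,u},{p,r,u}} U45={{q,v}} U56={{q,u},{q,t,u}}
  U256={{q,t,u}}
C dims 6,8,1; δ0: rk 5, SNF 1^5; δ1: rk 1, SNF 1^1
Ȟ^0: (6−5)−0=1 ⇒ Z
Ȟ^1: (8−1)−5=2 ⇒ Z^2
Ȟ^2: (1−0)−1=0 ⇒ 0

Ȟ^0 = Z; Ȟ^1 = Z^2; Ȟ^2 = 0
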